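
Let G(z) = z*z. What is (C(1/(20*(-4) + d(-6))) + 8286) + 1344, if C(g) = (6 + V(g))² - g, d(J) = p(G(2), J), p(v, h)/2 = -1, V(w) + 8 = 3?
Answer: 789743/82 ≈ 9631.0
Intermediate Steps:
V(w) = -5 (V(w) = -8 + 3 = -5)
G(z) = z²
p(v, h) = -2 (p(v, h) = 2*(-1) = -2)
d(J) = -2
C(g) = 1 - g (C(g) = (6 - 5)² - g = 1² - g = 1 - g)
(C(1/(20*(-4) + d(-6))) + 8286) + 1344 = ((1 - 1/(20*(-4) - 2)) + 8286) + 1344 = ((1 - 1/(-80 - 2)) + 8286) + 1344 = ((1 - 1/(-82)) + 8286) + 1344 = ((1 - 1*(-1/82)) + 8286) + 1344 = ((1 + 1/82) + 8286) + 1344 = (83/82 + 8286) + 1344 = 679535/82 + 1344 = 789743/82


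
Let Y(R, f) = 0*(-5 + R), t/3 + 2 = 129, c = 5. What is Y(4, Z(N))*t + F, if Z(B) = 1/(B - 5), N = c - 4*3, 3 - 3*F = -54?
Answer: 19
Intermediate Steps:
F = 19 (F = 1 - 1/3*(-54) = 1 + 18 = 19)
t = 381 (t = -6 + 3*129 = -6 + 387 = 381)
N = -7 (N = 5 - 4*3 = 5 - 12 = -7)
Z(B) = 1/(-5 + B)
Y(R, f) = 0
Y(4, Z(N))*t + F = 0*381 + 19 = 0 + 19 = 19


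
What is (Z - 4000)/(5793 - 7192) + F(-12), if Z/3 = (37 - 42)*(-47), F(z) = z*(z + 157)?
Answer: -2430965/1399 ≈ -1737.6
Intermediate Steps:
F(z) = z*(157 + z)
Z = 705 (Z = 3*((37 - 42)*(-47)) = 3*(-5*(-47)) = 3*235 = 705)
(Z - 4000)/(5793 - 7192) + F(-12) = (705 - 4000)/(5793 - 7192) - 12*(157 - 12) = -3295/(-1399) - 12*145 = -3295*(-1/1399) - 1740 = 3295/1399 - 1740 = -2430965/1399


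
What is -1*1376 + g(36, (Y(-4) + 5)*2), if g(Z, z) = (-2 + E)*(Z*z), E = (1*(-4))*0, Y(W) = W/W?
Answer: -2240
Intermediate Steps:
Y(W) = 1
E = 0 (E = -4*0 = 0)
g(Z, z) = -2*Z*z (g(Z, z) = (-2 + 0)*(Z*z) = -2*Z*z)
-1*1376 + g(36, (Y(-4) + 5)*2) = -1*1376 - 2*36*(1 + 5)*2 = -1376 - 2*36*6*2 = -1376 - 2*36*12 = -1376 - 864 = -2240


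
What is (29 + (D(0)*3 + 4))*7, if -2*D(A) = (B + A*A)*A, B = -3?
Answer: 231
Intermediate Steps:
D(A) = -A*(-3 + A**2)/2 (D(A) = -(-3 + A*A)*A/2 = -(-3 + A**2)*A/2 = -A*(-3 + A**2)/2)
(29 + (D(0)*3 + 4))*7 = (29 + (((1/2)*0*(3 - 1*0**2))*3 + 4))*7 = (29 + (((1/2)*0*(3 - 1*0))*3 + 4))*7 = (29 + (((1/2)*0*(3 + 0))*3 + 4))*7 = (29 + (((1/2)*0*3)*3 + 4))*7 = (29 + (0*3 + 4))*7 = (29 + (0 + 4))*7 = (29 + 4)*7 = 33*7 = 231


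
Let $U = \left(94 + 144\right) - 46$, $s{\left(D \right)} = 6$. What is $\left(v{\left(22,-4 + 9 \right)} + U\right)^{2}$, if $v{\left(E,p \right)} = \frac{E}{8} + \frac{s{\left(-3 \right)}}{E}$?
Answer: $\frac{73633561}{1936} \approx 38034.0$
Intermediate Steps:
$v{\left(E,p \right)} = \frac{6}{E} + \frac{E}{8}$ ($v{\left(E,p \right)} = \frac{E}{8} + \frac{6}{E} = \frac{6}{E} + \frac{E}{8}$)
$U = 192$ ($U = 238 - 46 = 192$)
$\left(v{\left(22,-4 + 9 \right)} + U\right)^{2} = \left(\left(\frac{6}{22} + \frac{1}{8} \cdot 22\right) + 192\right)^{2} = \left(\left(6 \cdot \frac{1}{22} + \frac{11}{4}\right) + 192\right)^{2} = \left(\left(\frac{3}{11} + \frac{11}{4}\right) + 192\right)^{2} = \left(\frac{133}{44} + 192\right)^{2} = \left(\frac{8581}{44}\right)^{2} = \frac{73633561}{1936}$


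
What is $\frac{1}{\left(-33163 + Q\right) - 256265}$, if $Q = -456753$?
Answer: $- \frac{1}{746181} \approx -1.3402 \cdot 10^{-6}$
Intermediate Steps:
$\frac{1}{\left(-33163 + Q\right) - 256265} = \frac{1}{\left(-33163 - 456753\right) - 256265} = \frac{1}{-489916 - 256265} = \frac{1}{-746181} = - \frac{1}{746181}$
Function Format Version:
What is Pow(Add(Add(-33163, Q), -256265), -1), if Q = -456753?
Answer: Rational(-1, 746181) ≈ -1.3402e-6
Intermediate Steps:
Pow(Add(Add(-33163, Q), -256265), -1) = Pow(Add(Add(-33163, -456753), -256265), -1) = Pow(Add(-489916, -256265), -1) = Pow(-746181, -1) = Rational(-1, 746181)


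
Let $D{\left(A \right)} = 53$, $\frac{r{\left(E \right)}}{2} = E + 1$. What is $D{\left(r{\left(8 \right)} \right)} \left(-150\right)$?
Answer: $-7950$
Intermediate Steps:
$r{\left(E \right)} = 2 + 2 E$ ($r{\left(E \right)} = 2 \left(E + 1\right) = 2 \left(1 + E\right) = 2 + 2 E$)
$D{\left(r{\left(8 \right)} \right)} \left(-150\right) = 53 \left(-150\right) = -7950$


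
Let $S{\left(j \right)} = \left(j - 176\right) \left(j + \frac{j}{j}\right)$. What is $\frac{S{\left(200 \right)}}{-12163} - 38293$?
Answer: $- \frac{465762583}{12163} \approx -38293.0$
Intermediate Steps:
$S{\left(j \right)} = \left(1 + j\right) \left(-176 + j\right)$ ($S{\left(j \right)} = \left(-176 + j\right) \left(j + 1\right) = \left(-176 + j\right) \left(1 + j\right) = \left(1 + j\right) \left(-176 + j\right)$)
$\frac{S{\left(200 \right)}}{-12163} - 38293 = \frac{-176 + 200^{2} - 35000}{-12163} - 38293 = \left(-176 + 40000 - 35000\right) \left(- \frac{1}{12163}\right) - 38293 = 4824 \left(- \frac{1}{12163}\right) - 38293 = - \frac{4824}{12163} - 38293 = - \frac{465762583}{12163}$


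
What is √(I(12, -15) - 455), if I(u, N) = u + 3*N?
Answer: 2*I*√122 ≈ 22.091*I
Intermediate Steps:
√(I(12, -15) - 455) = √((12 + 3*(-15)) - 455) = √((12 - 45) - 455) = √(-33 - 455) = √(-488) = 2*I*√122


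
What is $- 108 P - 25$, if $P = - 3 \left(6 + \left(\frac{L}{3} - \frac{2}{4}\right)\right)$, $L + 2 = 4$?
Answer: $1973$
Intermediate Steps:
$L = 2$ ($L = -2 + 4 = 2$)
$P = - \frac{37}{2}$ ($P = - 3 \left(6 + \left(\frac{2}{3} - \frac{2}{4}\right)\right) = - 3 \left(6 + \left(2 \cdot \frac{1}{3} - \frac{1}{2}\right)\right) = - 3 \left(6 + \left(\frac{2}{3} - \frac{1}{2}\right)\right) = - 3 \left(6 + \frac{1}{6}\right) = \left(-3\right) \frac{37}{6} = - \frac{37}{2} \approx -18.5$)
$- 108 P - 25 = \left(-108\right) \left(- \frac{37}{2}\right) - 25 = 1998 - 25 = 1973$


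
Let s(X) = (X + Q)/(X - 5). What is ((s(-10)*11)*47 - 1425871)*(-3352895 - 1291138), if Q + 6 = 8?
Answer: 33102557315219/5 ≈ 6.6205e+12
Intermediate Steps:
Q = 2 (Q = -6 + 8 = 2)
s(X) = (2 + X)/(-5 + X) (s(X) = (X + 2)/(X - 5) = (2 + X)/(-5 + X))
((s(-10)*11)*47 - 1425871)*(-3352895 - 1291138) = ((((2 - 10)/(-5 - 10))*11)*47 - 1425871)*(-3352895 - 1291138) = (((-8/(-15))*11)*47 - 1425871)*(-4644033) = ((-1/15*(-8)*11)*47 - 1425871)*(-4644033) = (((8/15)*11)*47 - 1425871)*(-4644033) = ((88/15)*47 - 1425871)*(-4644033) = (4136/15 - 1425871)*(-4644033) = -21383929/15*(-4644033) = 33102557315219/5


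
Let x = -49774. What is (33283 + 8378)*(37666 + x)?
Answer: -504431388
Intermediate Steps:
(33283 + 8378)*(37666 + x) = (33283 + 8378)*(37666 - 49774) = 41661*(-12108) = -504431388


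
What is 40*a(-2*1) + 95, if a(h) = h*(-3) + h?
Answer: 255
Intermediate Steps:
a(h) = -2*h (a(h) = -3*h + h = -2*h)
40*a(-2*1) + 95 = 40*(-(-4)) + 95 = 40*(-2*(-2)) + 95 = 40*4 + 95 = 160 + 95 = 255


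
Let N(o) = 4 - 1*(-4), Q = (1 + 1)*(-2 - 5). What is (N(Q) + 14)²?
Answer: 484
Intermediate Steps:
Q = -14 (Q = 2*(-7) = -14)
N(o) = 8 (N(o) = 4 + 4 = 8)
(N(Q) + 14)² = (8 + 14)² = 22² = 484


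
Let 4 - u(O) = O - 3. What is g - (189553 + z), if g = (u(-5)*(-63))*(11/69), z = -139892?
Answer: -1144975/23 ≈ -49782.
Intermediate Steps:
u(O) = 7 - O (u(O) = 4 - (O - 3) = 4 - (-3 + O) = 4 + (3 - O) = 7 - O)
g = -2772/23 (g = ((7 - 1*(-5))*(-63))*(11/69) = ((7 + 5)*(-63))*(11*(1/69)) = (12*(-63))*(11/69) = -756*11/69 = -2772/23 ≈ -120.52)
g - (189553 + z) = -2772/23 - (189553 - 139892) = -2772/23 - 1*49661 = -2772/23 - 49661 = -1144975/23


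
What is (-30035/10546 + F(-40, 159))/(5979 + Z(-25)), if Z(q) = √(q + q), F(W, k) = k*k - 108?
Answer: 1587092205117/377003586086 - 1327222115*I*√2/377003586086 ≈ 4.2098 - 0.0049787*I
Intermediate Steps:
F(W, k) = -108 + k² (F(W, k) = k² - 108 = -108 + k²)
Z(q) = √2*√q (Z(q) = √(2*q) = √2*√q)
(-30035/10546 + F(-40, 159))/(5979 + Z(-25)) = (-30035/10546 + (-108 + 159²))/(5979 + √2*√(-25)) = (-30035*1/10546 + (-108 + 25281))/(5979 + √2*(5*I)) = (-30035/10546 + 25173)/(5979 + 5*I*√2) = 265444423/(10546*(5979 + 5*I*√2))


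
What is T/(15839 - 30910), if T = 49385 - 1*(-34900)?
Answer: -84285/15071 ≈ -5.5925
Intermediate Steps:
T = 84285 (T = 49385 + 34900 = 84285)
T/(15839 - 30910) = 84285/(15839 - 30910) = 84285/(-15071) = 84285*(-1/15071) = -84285/15071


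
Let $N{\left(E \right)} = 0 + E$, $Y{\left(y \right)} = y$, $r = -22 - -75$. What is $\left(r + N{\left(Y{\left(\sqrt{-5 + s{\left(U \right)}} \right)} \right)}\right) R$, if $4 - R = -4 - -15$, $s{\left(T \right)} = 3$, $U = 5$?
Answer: $-371 - 7 i \sqrt{2} \approx -371.0 - 9.8995 i$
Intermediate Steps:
$r = 53$ ($r = -22 + 75 = 53$)
$R = -7$ ($R = 4 - \left(-4 - -15\right) = 4 - \left(-4 + 15\right) = 4 - 11 = -7$)
$N{\left(E \right)} = E$
$\left(r + N{\left(Y{\left(\sqrt{-5 + s{\left(U \right)}} \right)} \right)}\right) R = \left(53 + \sqrt{-5 + 3}\right) \left(-7\right) = \left(53 + \sqrt{-2}\right) \left(-7\right) = \left(53 + i \sqrt{2}\right) \left(-7\right) = -371 - 7 i \sqrt{2}$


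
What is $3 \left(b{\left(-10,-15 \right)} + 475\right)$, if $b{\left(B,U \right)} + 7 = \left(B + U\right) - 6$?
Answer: $1311$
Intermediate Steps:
$b{\left(B,U \right)} = -13 + B + U$ ($b{\left(B,U \right)} = -7 - \left(6 - B - U\right) = -7 + \left(-6 + B + U\right) = -13 + B + U$)
$3 \left(b{\left(-10,-15 \right)} + 475\right) = 3 \left(\left(-13 - 10 - 15\right) + 475\right) = 3 \left(-38 + 475\right) = 3 \cdot 437 = 1311$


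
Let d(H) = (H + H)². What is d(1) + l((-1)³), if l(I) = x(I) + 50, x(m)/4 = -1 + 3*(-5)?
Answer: -10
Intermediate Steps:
x(m) = -64 (x(m) = 4*(-1 + 3*(-5)) = 4*(-1 - 15) = 4*(-16) = -64)
d(H) = 4*H² (d(H) = (2*H)² = 4*H²)
l(I) = -14 (l(I) = -64 + 50 = -14)
d(1) + l((-1)³) = 4*1² - 14 = 4*1 - 14 = 4 - 14 = -10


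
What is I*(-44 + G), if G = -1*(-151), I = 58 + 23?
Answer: 8667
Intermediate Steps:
I = 81
G = 151
I*(-44 + G) = 81*(-44 + 151) = 81*107 = 8667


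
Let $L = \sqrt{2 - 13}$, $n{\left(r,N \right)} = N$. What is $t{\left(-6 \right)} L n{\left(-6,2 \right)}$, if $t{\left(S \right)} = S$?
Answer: $- 12 i \sqrt{11} \approx - 39.799 i$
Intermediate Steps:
$L = i \sqrt{11}$ ($L = \sqrt{-11} = i \sqrt{11} \approx 3.3166 i$)
$t{\left(-6 \right)} L n{\left(-6,2 \right)} = - 6 i \sqrt{11} \cdot 2 = - 12 i \sqrt{11}$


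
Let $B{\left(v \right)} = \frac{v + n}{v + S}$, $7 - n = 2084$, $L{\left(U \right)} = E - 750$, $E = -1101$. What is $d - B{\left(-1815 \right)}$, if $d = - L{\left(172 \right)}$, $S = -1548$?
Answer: $\frac{6221021}{3363} \approx 1849.8$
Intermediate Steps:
$L{\left(U \right)} = -1851$ ($L{\left(U \right)} = -1101 - 750 = -1851$)
$n = -2077$ ($n = 7 - 2084 = -2077$)
$B{\left(v \right)} = \frac{-2077 + v}{-1548 + v}$ ($B{\left(v \right)} = \frac{v - 2077}{v - 1548} = \frac{-2077 + v}{-1548 + v}$)
$d = 1851$ ($d = \left(-1\right) \left(-1851\right) = 1851$)
$d - B{\left(-1815 \right)} = 1851 - \frac{-2077 - 1815}{-1548 - 1815} = 1851 - \frac{1}{-3363} \left(-3892\right) = 1851 - \left(- \frac{1}{3363}\right) \left(-3892\right) = 1851 - \frac{3892}{3363} = \frac{6221021}{3363}$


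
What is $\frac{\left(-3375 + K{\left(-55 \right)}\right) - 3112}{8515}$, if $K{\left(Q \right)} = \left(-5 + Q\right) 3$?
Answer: $- \frac{6667}{8515} \approx -0.78297$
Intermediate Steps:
$K{\left(Q \right)} = -15 + 3 Q$
$\frac{\left(-3375 + K{\left(-55 \right)}\right) - 3112}{8515} = \frac{\left(-3375 + \left(-15 + 3 \left(-55\right)\right)\right) - 3112}{8515} = \left(\left(-3375 - 180\right) - 3112\right) \frac{1}{8515} = \left(-3555 - 3112\right) \frac{1}{8515} = \left(-6667\right) \frac{1}{8515} = - \frac{6667}{8515}$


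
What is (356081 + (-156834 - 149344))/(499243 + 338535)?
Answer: 49903/837778 ≈ 0.059566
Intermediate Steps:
(356081 + (-156834 - 149344))/(499243 + 338535) = (356081 - 306178)/837778 = 49903*(1/837778) = 49903/837778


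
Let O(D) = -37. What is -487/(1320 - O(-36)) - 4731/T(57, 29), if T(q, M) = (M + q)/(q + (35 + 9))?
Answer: -648458549/116702 ≈ -5556.5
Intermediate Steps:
T(q, M) = (M + q)/(44 + q) (T(q, M) = (M + q)/(q + 44) = (M + q)/(44 + q))
-487/(1320 - O(-36)) - 4731/T(57, 29) = -487/(1320 - 1*(-37)) - 4731*(44 + 57)/(29 + 57) = -487/(1320 + 37) - 4731/(86/101) = -487/1357 - 4731/((1/101)*86) = -487*1/1357 - 4731/86/101 = -487/1357 - 4731*101/86 = -487/1357 - 477831/86 = -648458549/116702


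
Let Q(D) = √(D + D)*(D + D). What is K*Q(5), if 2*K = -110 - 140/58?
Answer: -16300*√10/29 ≈ -1777.4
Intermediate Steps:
Q(D) = 2*√2*D^(3/2) (Q(D) = √(2*D)*(2*D) = (√2*√D)*(2*D) = 2*√2*D^(3/2))
K = -1630/29 (K = (-110 - 140/58)/2 = (-110 - 1*70/29)/2 = (-110 - 70/29)/2 = (½)*(-3260/29) = -1630/29 ≈ -56.207)
K*Q(5) = -3260*√2*5^(3/2)/29 = -3260*√2*5*√5/29 = -16300*√10/29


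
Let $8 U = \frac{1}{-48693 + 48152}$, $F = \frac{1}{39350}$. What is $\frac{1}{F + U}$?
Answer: $- \frac{85153400}{17511} \approx -4862.9$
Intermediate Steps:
$F = \frac{1}{39350} \approx 2.5413 \cdot 10^{-5}$
$U = - \frac{1}{4328}$ ($U = \frac{1}{8 \left(-48693 + 48152\right)} = \frac{1}{8 \left(-541\right)} = \frac{1}{8} \left(- \frac{1}{541}\right) = - \frac{1}{4328} \approx -0.00023105$)
$\frac{1}{F + U} = \frac{1}{\frac{1}{39350} - \frac{1}{4328}} = \frac{1}{- \frac{17511}{85153400}} = - \frac{85153400}{17511}$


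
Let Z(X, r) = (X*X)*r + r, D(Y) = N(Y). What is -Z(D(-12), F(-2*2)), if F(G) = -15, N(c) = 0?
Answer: 15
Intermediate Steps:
D(Y) = 0
Z(X, r) = r + r*X² (Z(X, r) = X²*r + r = r*X² + r = r + r*X²)
-Z(D(-12), F(-2*2)) = -(-15)*(1 + 0²) = -(-15)*(1 + 0) = -(-15) = -1*(-15) = 15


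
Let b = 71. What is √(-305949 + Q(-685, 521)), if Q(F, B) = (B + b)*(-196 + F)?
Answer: I*√827501 ≈ 909.67*I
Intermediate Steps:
Q(F, B) = (-196 + F)*(71 + B) (Q(F, B) = (B + 71)*(-196 + F) = (71 + B)*(-196 + F) = (-196 + F)*(71 + B))
√(-305949 + Q(-685, 521)) = √(-305949 + (-13916 - 196*521 + 71*(-685) + 521*(-685))) = √(-305949 + (-13916 - 102116 - 48635 - 356885)) = √(-305949 - 521552) = √(-827501) = I*√827501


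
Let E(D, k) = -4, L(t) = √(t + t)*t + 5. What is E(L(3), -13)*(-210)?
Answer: 840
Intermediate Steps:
L(t) = 5 + √2*t^(3/2) (L(t) = √(2*t)*t + 5 = (√2*√t)*t + 5 = √2*t^(3/2) + 5 = 5 + √2*t^(3/2))
E(L(3), -13)*(-210) = -4*(-210) = 840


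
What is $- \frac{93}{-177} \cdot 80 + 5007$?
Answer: $\frac{297893}{59} \approx 5049.0$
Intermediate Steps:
$- \frac{93}{-177} \cdot 80 + 5007 = \left(-93\right) \left(- \frac{1}{177}\right) 80 + 5007 = \frac{31}{59} \cdot 80 + 5007 = \frac{2480}{59} + 5007 = \frac{297893}{59}$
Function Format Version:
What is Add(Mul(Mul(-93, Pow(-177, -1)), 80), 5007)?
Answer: Rational(297893, 59) ≈ 5049.0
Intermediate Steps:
Add(Mul(Mul(-93, Pow(-177, -1)), 80), 5007) = Add(Mul(Mul(-93, Rational(-1, 177)), 80), 5007) = Add(Mul(Rational(31, 59), 80), 5007) = Add(Rational(2480, 59), 5007) = Rational(297893, 59)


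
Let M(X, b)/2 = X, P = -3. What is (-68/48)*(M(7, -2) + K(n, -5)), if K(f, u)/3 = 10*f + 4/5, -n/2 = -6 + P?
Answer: -23647/30 ≈ -788.23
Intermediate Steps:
M(X, b) = 2*X
n = 18 (n = -2*(-6 - 3) = -2*(-9) = 18)
K(f, u) = 12/5 + 30*f (K(f, u) = 3*(10*f + 4/5) = 3*(10*f + 4*(⅕)) = 3*(10*f + ⅘) = 3*(⅘ + 10*f) = 12/5 + 30*f)
(-68/48)*(M(7, -2) + K(n, -5)) = (-68/48)*(2*7 + (12/5 + 30*18)) = (-68*1/48)*(14 + (12/5 + 540)) = -17*(14 + 2712/5)/12 = -17/12*2782/5 = -23647/30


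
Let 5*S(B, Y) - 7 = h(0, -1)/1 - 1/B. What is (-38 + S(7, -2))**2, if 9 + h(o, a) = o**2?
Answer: 72361/49 ≈ 1476.8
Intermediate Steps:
h(o, a) = -9 + o**2
S(B, Y) = -2/5 - 1/(5*B) (S(B, Y) = 7/5 + ((-9 + 0**2)/1 - 1/B)/5 = 7/5 + ((-9 + 0)*1 - 1/B)/5 = 7/5 + (-9*1 - 1/B)/5 = 7/5 + (-9 - 1/B)/5 = 7/5 + (-9/5 - 1/(5*B)) = -2/5 - 1/(5*B))
(-38 + S(7, -2))**2 = (-38 + (1/5)*(-1 - 2*7)/7)**2 = (-38 + (1/5)*(1/7)*(-1 - 14))**2 = (-38 + (1/5)*(1/7)*(-15))**2 = (-38 - 3/7)**2 = (-269/7)**2 = 72361/49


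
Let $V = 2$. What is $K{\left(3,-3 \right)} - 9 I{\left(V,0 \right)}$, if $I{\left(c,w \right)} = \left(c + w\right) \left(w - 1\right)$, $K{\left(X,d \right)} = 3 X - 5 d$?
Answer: $42$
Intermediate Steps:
$K{\left(X,d \right)} = - 5 d + 3 X$
$I{\left(c,w \right)} = \left(-1 + w\right) \left(c + w\right)$ ($I{\left(c,w \right)} = \left(c + w\right) \left(-1 + w\right) = \left(-1 + w\right) \left(c + w\right)$)
$K{\left(3,-3 \right)} - 9 I{\left(V,0 \right)} = \left(\left(-5\right) \left(-3\right) + 3 \cdot 3\right) - 9 \left(0^{2} - 2 - 0 + 2 \cdot 0\right) = \left(15 + 9\right) - 9 \left(0 - 2 + 0 + 0\right) = 24 - -18 = 24 + 18 = 42$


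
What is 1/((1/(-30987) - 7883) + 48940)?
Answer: 30987/1272233258 ≈ 2.4356e-5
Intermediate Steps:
1/((1/(-30987) - 7883) + 48940) = 1/((-1/30987 - 7883) + 48940) = 1/(-244270522/30987 + 48940) = 1/(1272233258/30987) = 30987/1272233258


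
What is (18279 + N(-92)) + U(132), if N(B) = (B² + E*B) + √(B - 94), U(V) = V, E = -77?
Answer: 33959 + I*√186 ≈ 33959.0 + 13.638*I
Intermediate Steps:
N(B) = B² + √(-94 + B) - 77*B (N(B) = (B² - 77*B) + √(B - 94) = (B² - 77*B) + √(-94 + B) = B² + √(-94 + B) - 77*B)
(18279 + N(-92)) + U(132) = (18279 + ((-92)² + √(-94 - 92) - 77*(-92))) + 132 = (18279 + (8464 + √(-186) + 7084)) + 132 = (18279 + (8464 + I*√186 + 7084)) + 132 = (18279 + (15548 + I*√186)) + 132 = (33827 + I*√186) + 132 = 33959 + I*√186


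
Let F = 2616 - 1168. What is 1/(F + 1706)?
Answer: 1/3154 ≈ 0.00031706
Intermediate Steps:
F = 1448
1/(F + 1706) = 1/(1448 + 1706) = 1/3154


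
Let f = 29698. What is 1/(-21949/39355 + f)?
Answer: 39355/1168742841 ≈ 3.3673e-5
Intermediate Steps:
1/(-21949/39355 + f) = 1/(-21949/39355 + 29698) = 1/(1168742841/39355) = 39355/1168742841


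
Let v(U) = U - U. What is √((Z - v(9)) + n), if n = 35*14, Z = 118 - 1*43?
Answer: √565 ≈ 23.770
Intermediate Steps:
Z = 75 (Z = 118 - 43 = 75)
n = 490
v(U) = 0
√((Z - v(9)) + n) = √((75 - 1*0) + 490) = √((75 + 0) + 490) = √(75 + 490) = √565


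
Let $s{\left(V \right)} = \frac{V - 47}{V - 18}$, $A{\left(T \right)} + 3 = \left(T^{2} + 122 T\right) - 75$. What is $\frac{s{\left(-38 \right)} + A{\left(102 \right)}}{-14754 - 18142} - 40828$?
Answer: $- \frac{75213636933}{1842176} \approx -40829.0$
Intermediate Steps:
$A{\left(T \right)} = -78 + T^{2} + 122 T$ ($A{\left(T \right)} = -3 - \left(75 - T^{2} - 122 T\right) = -3 + \left(-75 + T^{2} + 122 T\right) = -78 + T^{2} + 122 T$)
$s{\left(V \right)} = \frac{-47 + V}{-18 + V}$
$\frac{s{\left(-38 \right)} + A{\left(102 \right)}}{-14754 - 18142} - 40828 = \frac{\frac{-47 - 38}{-18 - 38} + \left(-78 + 102^{2} + 122 \cdot 102\right)}{-14754 - 18142} - 40828 = \frac{\frac{1}{-56} \left(-85\right) + \left(-78 + 10404 + 12444\right)}{-32896} - 40828 = \left(\left(- \frac{1}{56}\right) \left(-85\right) + 22770\right) \left(- \frac{1}{32896}\right) - 40828 = \left(\frac{85}{56} + 22770\right) \left(- \frac{1}{32896}\right) - 40828 = \frac{1275205}{56} \left(- \frac{1}{32896}\right) - 40828 = - \frac{1275205}{1842176} - 40828 = - \frac{75213636933}{1842176}$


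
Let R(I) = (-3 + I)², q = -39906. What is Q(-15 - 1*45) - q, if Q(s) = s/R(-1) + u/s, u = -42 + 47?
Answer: 239413/6 ≈ 39902.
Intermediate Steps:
u = 5
Q(s) = 5/s + s/16 (Q(s) = s/((-3 - 1)²) + 5/s = s/((-4)²) + 5/s = s/16 + 5/s = 5/s + s/16)
Q(-15 - 1*45) - q = (5/(-15 - 1*45) + (-15 - 1*45)/16) - 1*(-39906) = (5/(-15 - 45) + (-15 - 45)/16) + 39906 = (5/(-60) + (1/16)*(-60)) + 39906 = (5*(-1/60) - 15/4) + 39906 = (-1/12 - 15/4) + 39906 = -23/6 + 39906 = 239413/6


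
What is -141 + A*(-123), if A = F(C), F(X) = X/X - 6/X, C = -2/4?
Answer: -1740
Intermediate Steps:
C = -½ (C = -2*¼ = -½ ≈ -0.50000)
F(X) = 1 - 6/X
A = 13 (A = (-6 - ½)/(-½) = -2*(-13/2) = 13)
-141 + A*(-123) = -141 + 13*(-123) = -141 - 1599 = -1740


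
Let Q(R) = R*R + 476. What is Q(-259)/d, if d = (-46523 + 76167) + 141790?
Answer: 67557/171434 ≈ 0.39407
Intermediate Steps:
d = 171434 (d = 29644 + 141790 = 171434)
Q(R) = 476 + R**2 (Q(R) = R**2 + 476 = 476 + R**2)
Q(-259)/d = (476 + (-259)**2)/171434 = (476 + 67081)*(1/171434) = 67557*(1/171434) = 67557/171434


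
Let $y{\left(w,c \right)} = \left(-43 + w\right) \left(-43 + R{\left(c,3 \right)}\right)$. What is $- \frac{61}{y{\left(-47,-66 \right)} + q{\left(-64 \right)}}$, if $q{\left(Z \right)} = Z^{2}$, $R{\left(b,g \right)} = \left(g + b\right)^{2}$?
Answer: $\frac{61}{349244} \approx 0.00017466$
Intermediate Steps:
$R{\left(b,g \right)} = \left(b + g\right)^{2}$
$y{\left(w,c \right)} = \left(-43 + w\right) \left(-43 + \left(3 + c\right)^{2}\right)$ ($y{\left(w,c \right)} = \left(-43 + w\right) \left(-43 + \left(c + 3\right)^{2}\right) = \left(-43 + w\right) \left(-43 + \left(3 + c\right)^{2}\right)$)
$- \frac{61}{y{\left(-47,-66 \right)} + q{\left(-64 \right)}} = - \frac{61}{\left(1849 - -2021 - 43 \left(3 - 66\right)^{2} - 47 \left(3 - 66\right)^{2}\right) + \left(-64\right)^{2}} = - \frac{61}{\left(1849 + 2021 - 43 \left(-63\right)^{2} - 47 \left(-63\right)^{2}\right) + 4096} = - \frac{61}{\left(1849 + 2021 - 170667 - 186543\right) + 4096} = - \frac{61}{-353340 + 4096} = - \frac{61}{-349244} = \left(-61\right) \left(- \frac{1}{349244}\right) = \frac{61}{349244}$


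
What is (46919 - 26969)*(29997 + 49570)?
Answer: 1587361650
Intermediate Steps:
(46919 - 26969)*(29997 + 49570) = 19950*79567 = 1587361650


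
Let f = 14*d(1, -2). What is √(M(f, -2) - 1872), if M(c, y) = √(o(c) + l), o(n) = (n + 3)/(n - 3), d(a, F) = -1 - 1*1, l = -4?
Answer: √(-1798992 + 93*I*√341)/31 ≈ 0.020652 + 43.267*I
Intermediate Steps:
d(a, F) = -2 (d(a, F) = -1 - 1 = -2)
o(n) = (3 + n)/(-3 + n)
f = -28 (f = 14*(-2) = -28)
M(c, y) = √(-4 + (3 + c)/(-3 + c)) (M(c, y) = √((3 + c)/(-3 + c) - 4) = √(-4 + (3 + c)/(-3 + c)))
√(M(f, -2) - 1872) = √(√3*√((5 - 1*(-28))/(-3 - 28)) - 1872) = √(√3*√((5 + 28)/(-31)) - 1872) = √(√3*√(-1/31*33) - 1872) = √(√3*√(-33/31) - 1872) = √(√3*(I*√1023/31) - 1872) = √(3*I*√341/31 - 1872) = √(-1872 + 3*I*√341/31)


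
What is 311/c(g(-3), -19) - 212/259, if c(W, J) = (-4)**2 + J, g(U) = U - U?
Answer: -81185/777 ≈ -104.49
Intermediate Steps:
g(U) = 0
c(W, J) = 16 + J
311/c(g(-3), -19) - 212/259 = 311/(16 - 19) - 212/259 = 311/(-3) - 212*1/259 = 311*(-1/3) - 212/259 = -311/3 - 212/259 = -81185/777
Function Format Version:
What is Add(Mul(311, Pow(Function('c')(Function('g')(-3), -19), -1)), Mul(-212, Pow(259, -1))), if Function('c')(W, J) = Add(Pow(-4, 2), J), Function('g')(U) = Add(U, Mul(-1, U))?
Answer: Rational(-81185, 777) ≈ -104.49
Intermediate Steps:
Function('g')(U) = 0
Function('c')(W, J) = Add(16, J)
Add(Mul(311, Pow(Function('c')(Function('g')(-3), -19), -1)), Mul(-212, Pow(259, -1))) = Add(Mul(311, Pow(Add(16, -19), -1)), Mul(-212, Pow(259, -1))) = Add(Mul(311, Pow(-3, -1)), Mul(-212, Rational(1, 259))) = Add(Mul(311, Rational(-1, 3)), Rational(-212, 259)) = Add(Rational(-311, 3), Rational(-212, 259)) = Rational(-81185, 777)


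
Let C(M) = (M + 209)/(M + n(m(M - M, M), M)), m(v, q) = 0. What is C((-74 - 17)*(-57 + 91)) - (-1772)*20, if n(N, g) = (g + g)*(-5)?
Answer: 986859355/27846 ≈ 35440.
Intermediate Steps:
n(N, g) = -10*g (n(N, g) = (2*g)*(-5) = -10*g)
C(M) = -(209 + M)/(9*M) (C(M) = (M + 209)/(M - 10*M) = (209 + M)/((-9*M)) = (209 + M)*(-1/(9*M)) = -(209 + M)/(9*M))
C((-74 - 17)*(-57 + 91)) - (-1772)*20 = (-209 - (-74 - 17)*(-57 + 91))/(9*(((-74 - 17)*(-57 + 91)))) - (-1772)*20 = (-209 - (-91)*34)/(9*((-91*34))) - 1*(-35440) = (⅑)*(-209 - 1*(-3094))/(-3094) + 35440 = (⅑)*(-1/3094)*(-209 + 3094) + 35440 = (⅑)*(-1/3094)*2885 + 35440 = -2885/27846 + 35440 = 986859355/27846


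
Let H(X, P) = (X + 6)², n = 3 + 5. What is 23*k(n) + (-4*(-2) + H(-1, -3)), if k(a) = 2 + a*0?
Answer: 79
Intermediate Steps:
n = 8
H(X, P) = (6 + X)²
k(a) = 2 (k(a) = 2 + 0 = 2)
23*k(n) + (-4*(-2) + H(-1, -3)) = 23*2 + (-4*(-2) + (6 - 1)²) = 46 + (8 + 5²) = 46 + (8 + 25) = 46 + 33 = 79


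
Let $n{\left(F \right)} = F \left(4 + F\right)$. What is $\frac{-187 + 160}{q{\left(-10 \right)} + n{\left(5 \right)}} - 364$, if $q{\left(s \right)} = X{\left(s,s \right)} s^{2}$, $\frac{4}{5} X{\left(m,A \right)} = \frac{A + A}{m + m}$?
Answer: $- \frac{61907}{170} \approx -364.16$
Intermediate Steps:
$X{\left(m,A \right)} = \frac{5 A}{4 m}$ ($X{\left(m,A \right)} = \frac{5 \frac{A + A}{m + m}}{4} = \frac{5 \frac{2 A}{2 m}}{4} = \frac{5 \cdot 2 A \frac{1}{2 m}}{4} = \frac{5 \frac{A}{m}}{4} = \frac{5 A}{4 m}$)
$q{\left(s \right)} = \frac{5 s^{2}}{4}$ ($q{\left(s \right)} = \frac{5 s}{4 s} s^{2} = \frac{5 s^{2}}{4}$)
$\frac{-187 + 160}{q{\left(-10 \right)} + n{\left(5 \right)}} - 364 = \frac{-187 + 160}{\frac{5 \left(-10\right)^{2}}{4} + 5 \left(4 + 5\right)} - 364 = - \frac{27}{\frac{5}{4} \cdot 100 + 5 \cdot 9} - 364 = - \frac{27}{125 + 45} - 364 = - \frac{27}{170} - 364 = - \frac{61907}{170}$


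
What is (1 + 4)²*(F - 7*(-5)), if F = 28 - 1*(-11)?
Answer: 1850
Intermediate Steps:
F = 39 (F = 28 + 11 = 39)
(1 + 4)²*(F - 7*(-5)) = (1 + 4)²*(39 - 7*(-5)) = 5²*(39 + 35) = 25*74 = 1850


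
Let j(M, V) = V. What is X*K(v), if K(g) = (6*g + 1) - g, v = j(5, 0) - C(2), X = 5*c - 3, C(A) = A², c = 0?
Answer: 57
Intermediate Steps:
X = -3 (X = 5*0 - 3 = 0 - 3 = -3)
v = -4 (v = 0 - 1*2² = 0 - 1*4 = 0 - 4 = -4)
K(g) = 1 + 5*g (K(g) = (1 + 6*g) - g = 1 + 5*g)
X*K(v) = -3*(1 + 5*(-4)) = -3*(1 - 20) = -3*(-19) = 57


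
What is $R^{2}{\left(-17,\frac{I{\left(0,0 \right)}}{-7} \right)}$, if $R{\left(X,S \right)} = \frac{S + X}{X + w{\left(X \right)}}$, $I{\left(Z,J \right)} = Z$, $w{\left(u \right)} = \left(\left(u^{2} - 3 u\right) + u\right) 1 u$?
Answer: $\frac{1}{104976} \approx 9.526 \cdot 10^{-6}$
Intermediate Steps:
$w{\left(u \right)} = u \left(u^{2} - 2 u\right)$ ($w{\left(u \right)} = \left(u^{2} - 2 u\right) 1 u = \left(u^{2} - 2 u\right) u = u \left(u^{2} - 2 u\right)$)
$R{\left(X,S \right)} = \frac{S + X}{X + X^{2} \left(-2 + X\right)}$
$R^{2}{\left(-17,\frac{I{\left(0,0 \right)}}{-7} \right)} = \left(\frac{\frac{0}{-7} - 17}{\left(-17\right) \left(1 - 17 \left(-2 - 17\right)\right)}\right)^{2} = \left(- \frac{0 \left(- \frac{1}{7}\right) - 17}{17 \left(1 - -323\right)}\right)^{2} = \left(- \frac{0 - 17}{17 \left(1 + 323\right)}\right)^{2} = \left(\left(- \frac{1}{17}\right) \frac{1}{324} \left(-17\right)\right)^{2} = \left(\frac{1}{324}\right)^{2} = \frac{1}{104976}$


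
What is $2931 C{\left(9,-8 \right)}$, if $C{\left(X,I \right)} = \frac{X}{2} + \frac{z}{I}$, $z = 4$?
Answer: $11724$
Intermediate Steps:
$C{\left(X,I \right)} = \frac{X}{2} + \frac{4}{I}$
$2931 C{\left(9,-8 \right)} = 2931 \left(\frac{1}{2} \cdot 9 + \frac{4}{-8}\right) = 2931 \left(\frac{9}{2} + 4 \left(- \frac{1}{8}\right)\right) = 2931 \left(\frac{9}{2} - \frac{1}{2}\right) = 2931 \cdot 4 = 11724$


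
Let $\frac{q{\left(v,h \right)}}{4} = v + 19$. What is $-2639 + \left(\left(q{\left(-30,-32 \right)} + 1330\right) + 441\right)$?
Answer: $-912$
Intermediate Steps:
$q{\left(v,h \right)} = 76 + 4 v$ ($q{\left(v,h \right)} = 4 \left(v + 19\right) = 4 \left(19 + v\right) = 76 + 4 v$)
$-2639 + \left(\left(q{\left(-30,-32 \right)} + 1330\right) + 441\right) = -2639 + \left(\left(\left(76 + 4 \left(-30\right)\right) + 1330\right) + 441\right) = -2639 + \left(\left(\left(76 - 120\right) + 1330\right) + 441\right) = -2639 + \left(\left(-44 + 1330\right) + 441\right) = -2639 + \left(1286 + 441\right) = -2639 + 1727 = -912$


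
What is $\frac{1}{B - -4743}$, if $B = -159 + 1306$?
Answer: $\frac{1}{5890} \approx 0.00016978$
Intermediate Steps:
$B = 1147$
$\frac{1}{B - -4743} = \frac{1}{1147 - -4743} = \frac{1}{1147 + \left(-15 + 4758\right)} = \frac{1}{1147 + 4743} = \frac{1}{5890}$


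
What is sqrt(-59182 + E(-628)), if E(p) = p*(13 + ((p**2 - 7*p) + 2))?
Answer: I*sqrt(250502442) ≈ 15827.0*I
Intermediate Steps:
E(p) = p*(15 + p**2 - 7*p) (E(p) = p*(13 + (2 + p**2 - 7*p)) = p*(15 + p**2 - 7*p))
sqrt(-59182 + E(-628)) = sqrt(-59182 - 628*(15 + (-628)**2 - 7*(-628))) = sqrt(-59182 - 628*(15 + 394384 + 4396)) = sqrt(-59182 - 628*398795) = sqrt(-59182 - 250443260) = sqrt(-250502442) = I*sqrt(250502442)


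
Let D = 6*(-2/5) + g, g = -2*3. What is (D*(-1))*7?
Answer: 294/5 ≈ 58.800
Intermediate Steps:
g = -6
D = -42/5 (D = 6*(-2/5) - 6 = -12/5 - 6 = -42/5 ≈ -8.4000)
(D*(-1))*7 = -42/5*(-1)*7 = (42/5)*7 = 294/5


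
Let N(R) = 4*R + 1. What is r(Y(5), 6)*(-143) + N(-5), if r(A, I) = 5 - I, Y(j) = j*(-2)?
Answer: 124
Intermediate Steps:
Y(j) = -2*j
N(R) = 1 + 4*R
r(Y(5), 6)*(-143) + N(-5) = (5 - 1*6)*(-143) + (1 + 4*(-5)) = (5 - 6)*(-143) + (1 - 20) = -1*(-143) - 19 = 143 - 19 = 124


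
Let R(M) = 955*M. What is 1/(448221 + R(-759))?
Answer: -1/276624 ≈ -3.6150e-6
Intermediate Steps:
1/(448221 + R(-759)) = 1/(448221 + 955*(-759)) = 1/(448221 - 724845) = 1/(-276624) = -1/276624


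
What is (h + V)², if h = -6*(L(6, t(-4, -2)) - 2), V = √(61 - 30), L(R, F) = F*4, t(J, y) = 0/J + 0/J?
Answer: (12 + √31)² ≈ 308.63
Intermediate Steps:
t(J, y) = 0 (t(J, y) = 0 + 0 = 0)
L(R, F) = 4*F
V = √31 ≈ 5.5678
h = 12 (h = -6*(4*0 - 2) = -6*(0 - 2) = -6*(-2) = 12)
(h + V)² = (12 + √31)²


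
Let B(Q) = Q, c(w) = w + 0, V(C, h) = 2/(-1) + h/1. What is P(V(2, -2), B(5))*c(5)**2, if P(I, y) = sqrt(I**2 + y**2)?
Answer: 25*sqrt(41) ≈ 160.08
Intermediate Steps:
V(C, h) = -2 + h (V(C, h) = 2*(-1) + h*1 = -2 + h)
c(w) = w
P(V(2, -2), B(5))*c(5)**2 = sqrt((-2 - 2)**2 + 5**2)*5**2 = sqrt((-4)**2 + 25)*25 = sqrt(16 + 25)*25 = sqrt(41)*25 = 25*sqrt(41)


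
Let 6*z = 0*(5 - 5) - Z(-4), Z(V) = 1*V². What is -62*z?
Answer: 496/3 ≈ 165.33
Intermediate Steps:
Z(V) = V²
z = -8/3 (z = (0*(5 - 5) - 1*(-4)²)/6 = (0*0 - 1*16)/6 = (0 - 16)/6 = (⅙)*(-16) = -8/3 ≈ -2.6667)
-62*z = -62*(-8/3) = 496/3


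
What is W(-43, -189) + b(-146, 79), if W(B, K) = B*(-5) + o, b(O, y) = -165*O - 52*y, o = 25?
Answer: 20222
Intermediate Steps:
W(B, K) = 25 - 5*B (W(B, K) = B*(-5) + 25 = -5*B + 25 = 25 - 5*B)
W(-43, -189) + b(-146, 79) = (25 - 5*(-43)) + (-165*(-146) - 52*79) = (25 + 215) + (24090 - 4108) = 240 + 19982 = 20222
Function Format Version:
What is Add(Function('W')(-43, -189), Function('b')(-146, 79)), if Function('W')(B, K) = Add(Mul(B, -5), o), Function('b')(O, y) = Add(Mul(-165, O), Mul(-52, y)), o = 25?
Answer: 20222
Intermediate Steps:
Function('W')(B, K) = Add(25, Mul(-5, B)) (Function('W')(B, K) = Add(Mul(B, -5), 25) = Add(Mul(-5, B), 25) = Add(25, Mul(-5, B)))
Add(Function('W')(-43, -189), Function('b')(-146, 79)) = Add(Add(25, Mul(-5, -43)), Add(Mul(-165, -146), Mul(-52, 79))) = Add(Add(25, 215), Add(24090, -4108)) = Add(240, 19982) = 20222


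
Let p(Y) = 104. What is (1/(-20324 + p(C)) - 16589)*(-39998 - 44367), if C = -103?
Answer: 5659703320213/4044 ≈ 1.3995e+9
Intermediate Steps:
(1/(-20324 + p(C)) - 16589)*(-39998 - 44367) = (1/(-20324 + 104) - 16589)*(-39998 - 44367) = (1/(-20220) - 16589)*(-84365) = (-1/20220 - 16589)*(-84365) = -335429581/20220*(-84365) = 5659703320213/4044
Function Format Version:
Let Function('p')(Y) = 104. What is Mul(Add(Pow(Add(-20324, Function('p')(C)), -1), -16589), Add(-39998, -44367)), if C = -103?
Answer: Rational(5659703320213, 4044) ≈ 1.3995e+9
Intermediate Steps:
Mul(Add(Pow(Add(-20324, Function('p')(C)), -1), -16589), Add(-39998, -44367)) = Mul(Add(Pow(Add(-20324, 104), -1), -16589), Add(-39998, -44367)) = Mul(Add(Pow(-20220, -1), -16589), -84365) = Mul(Add(Rational(-1, 20220), -16589), -84365) = Mul(Rational(-335429581, 20220), -84365) = Rational(5659703320213, 4044)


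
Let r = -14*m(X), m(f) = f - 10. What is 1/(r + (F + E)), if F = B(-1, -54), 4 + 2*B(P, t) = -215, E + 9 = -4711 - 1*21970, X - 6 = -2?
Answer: -2/53431 ≈ -3.7431e-5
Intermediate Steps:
X = 4 (X = 6 - 2 = 4)
E = -26690 (E = -9 + (-4711 - 1*21970) = -9 + (-4711 - 21970) = -9 - 26681 = -26690)
m(f) = -10 + f
B(P, t) = -219/2 (B(P, t) = -2 + (1/2)*(-215) = -2 - 215/2 = -219/2)
F = -219/2 ≈ -109.50
r = 84 (r = -14*(-10 + 4) = -14*(-6) = 84)
1/(r + (F + E)) = 1/(84 + (-219/2 - 26690)) = 1/(84 - 53599/2) = 1/(-53431/2) = -2/53431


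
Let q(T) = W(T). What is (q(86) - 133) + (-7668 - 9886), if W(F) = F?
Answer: -17601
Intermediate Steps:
q(T) = T
(q(86) - 133) + (-7668 - 9886) = (86 - 133) + (-7668 - 9886) = -47 - 17554 = -17601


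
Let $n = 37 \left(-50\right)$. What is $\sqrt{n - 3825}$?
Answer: $5 i \sqrt{227} \approx 75.333 i$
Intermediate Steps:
$n = -1850$
$\sqrt{n - 3825} = \sqrt{-1850 - 3825} = \sqrt{-5675} = 5 i \sqrt{227}$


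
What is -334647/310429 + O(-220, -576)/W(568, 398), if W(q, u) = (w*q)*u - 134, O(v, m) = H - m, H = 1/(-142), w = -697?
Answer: -7487577116728847/6945686633629156 ≈ -1.0780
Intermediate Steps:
H = -1/142 ≈ -0.0070423
O(v, m) = -1/142 - m
W(q, u) = -134 - 697*q*u (W(q, u) = (-697*q)*u - 134 = -697*q*u - 134 = -134 - 697*q*u)
-334647/310429 + O(-220, -576)/W(568, 398) = -334647/310429 + (-1/142 - 1*(-576))/(-134 - 697*568*398) = -334647*1/310429 + (-1/142 + 576)/(-134 - 157566608) = -334647/310429 + (81791/142)/(-157566742) = -334647/310429 + (81791/142)*(-1/157566742) = -334647/310429 - 81791/22374477364 = -7487577116728847/6945686633629156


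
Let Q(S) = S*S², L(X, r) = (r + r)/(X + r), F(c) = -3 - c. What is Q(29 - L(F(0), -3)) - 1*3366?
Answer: 18586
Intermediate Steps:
L(X, r) = 2*r/(X + r) (L(X, r) = (2*r)/(X + r) = 2*r/(X + r))
Q(S) = S³
Q(29 - L(F(0), -3)) - 1*3366 = (29 - 2*(-3)/((-3 - 1*0) - 3))³ - 1*3366 = (29 - 2*(-3)/((-3 + 0) - 3))³ - 3366 = (29 - 2*(-3)/(-3 - 3))³ - 3366 = (29 - 2*(-3)/(-6))³ - 3366 = (29 - 2*(-3)*(-1)/6)³ - 3366 = (29 - 1*1)³ - 3366 = (29 - 1)³ - 3366 = 28³ - 3366 = 21952 - 3366 = 18586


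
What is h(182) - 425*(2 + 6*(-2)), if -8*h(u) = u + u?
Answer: 8409/2 ≈ 4204.5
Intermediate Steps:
h(u) = -u/4 (h(u) = -(u + u)/8 = -u/4)
h(182) - 425*(2 + 6*(-2)) = -¼*182 - 425*(2 + 6*(-2)) = -91/2 - 425*(2 - 12) = -91/2 - 425*(-10) = -91/2 + 4250 = 8409/2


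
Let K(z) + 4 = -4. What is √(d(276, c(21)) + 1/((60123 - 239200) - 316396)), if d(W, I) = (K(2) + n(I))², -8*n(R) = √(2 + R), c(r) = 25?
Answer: √(1012169642934395 + 94269501591936*√3)/3963784 ≈ 8.6495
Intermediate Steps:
n(R) = -√(2 + R)/8
K(z) = -8 (K(z) = -4 - 4 = -8)
d(W, I) = (-8 - √(2 + I)/8)²
√(d(276, c(21)) + 1/((60123 - 239200) - 316396)) = √((64 + √(2 + 25))²/64 + 1/((60123 - 239200) - 316396)) = √((64 + √27)²/64 + 1/(-179077 - 316396)) = √((64 + 3*√3)²/64 + 1/(-495473)) = √((64 + 3*√3)²/64 - 1/495473) = √(-1/495473 + (64 + 3*√3)²/64)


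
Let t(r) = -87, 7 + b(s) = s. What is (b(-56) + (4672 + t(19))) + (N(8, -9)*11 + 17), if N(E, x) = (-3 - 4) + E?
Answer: 4550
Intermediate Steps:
b(s) = -7 + s
N(E, x) = -7 + E
(b(-56) + (4672 + t(19))) + (N(8, -9)*11 + 17) = ((-7 - 56) + (4672 - 87)) + ((-7 + 8)*11 + 17) = (-63 + 4585) + (1*11 + 17) = 4522 + (11 + 17) = 4522 + 28 = 4550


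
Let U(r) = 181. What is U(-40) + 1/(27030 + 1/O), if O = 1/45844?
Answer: 13190195/72874 ≈ 181.00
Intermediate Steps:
O = 1/45844 ≈ 2.1813e-5
U(-40) + 1/(27030 + 1/O) = 181 + 1/(27030 + 1/(1/45844)) = 181 + 1/(27030 + 45844) = 181 + 1/72874 = 13190195/72874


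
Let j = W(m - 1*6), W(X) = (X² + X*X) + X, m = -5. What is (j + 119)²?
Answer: 122500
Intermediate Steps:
W(X) = X + 2*X² (W(X) = (X² + X²) + X = 2*X² + X = X + 2*X²)
j = 231 (j = (-5 - 1*6)*(1 + 2*(-5 - 1*6)) = (-5 - 6)*(1 + 2*(-5 - 6)) = -11*(1 + 2*(-11)) = -11*(1 - 22) = -11*(-21) = 231)
(j + 119)² = (231 + 119)² = 350² = 122500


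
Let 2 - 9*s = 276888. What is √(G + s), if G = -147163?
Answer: I*√1601353/3 ≈ 421.82*I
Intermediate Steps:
s = -276886/9 (s = 2/9 - ⅑*276888 = 2/9 - 92296/3 = -276886/9 ≈ -30765.)
√(G + s) = √(-147163 - 276886/9) = √(-1601353/9) = I*√1601353/3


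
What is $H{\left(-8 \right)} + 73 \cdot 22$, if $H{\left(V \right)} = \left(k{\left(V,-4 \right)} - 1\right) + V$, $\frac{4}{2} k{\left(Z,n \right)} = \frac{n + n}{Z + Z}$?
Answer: $\frac{6389}{4} \approx 1597.3$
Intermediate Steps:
$k{\left(Z,n \right)} = \frac{n}{2 Z}$ ($k{\left(Z,n \right)} = \frac{\left(n + n\right) \frac{1}{Z + Z}}{2} = \frac{2 n \frac{1}{2 Z}}{2} = \frac{n \frac{1}{Z}}{2} = \frac{n}{2 Z}$)
$H{\left(V \right)} = -1 + V - \frac{2}{V}$ ($H{\left(V \right)} = \left(\frac{1}{2} \left(-4\right) \frac{1}{V} - 1\right) + V = \left(- \frac{2}{V} - 1\right) + V = \left(-1 - \frac{2}{V}\right) + V = -1 + V - \frac{2}{V}$)
$H{\left(-8 \right)} + 73 \cdot 22 = \left(-1 - 8 - \frac{2}{-8}\right) + 73 \cdot 22 = \left(-1 - 8 - - \frac{1}{4}\right) + 1606 = \left(-1 - 8 + \frac{1}{4}\right) + 1606 = - \frac{35}{4} + 1606 = \frac{6389}{4}$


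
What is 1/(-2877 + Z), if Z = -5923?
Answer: -1/8800 ≈ -0.00011364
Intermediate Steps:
1/(-2877 + Z) = 1/(-2877 - 5923) = 1/(-8800) = -1/8800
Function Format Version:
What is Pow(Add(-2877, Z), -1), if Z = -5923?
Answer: Rational(-1, 8800) ≈ -0.00011364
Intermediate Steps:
Pow(Add(-2877, Z), -1) = Pow(Add(-2877, -5923), -1) = Pow(-8800, -1) = Rational(-1, 8800)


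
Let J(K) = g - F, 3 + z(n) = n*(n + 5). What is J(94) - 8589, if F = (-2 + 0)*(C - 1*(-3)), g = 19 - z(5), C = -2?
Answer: -8615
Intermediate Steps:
z(n) = -3 + n*(5 + n) (z(n) = -3 + n*(n + 5) = -3 + n*(5 + n))
g = -28 (g = 19 - (-3 + 5**2 + 5*5) = 19 - (-3 + 25 + 25) = 19 - 1*47 = 19 - 47 = -28)
F = -2 (F = (-2 + 0)*(-2 - 1*(-3)) = -2*(-2 + 3) = -2*1 = -2)
J(K) = -26 (J(K) = -28 - 1*(-2) = -28 + 2 = -26)
J(94) - 8589 = -26 - 8589 = -8615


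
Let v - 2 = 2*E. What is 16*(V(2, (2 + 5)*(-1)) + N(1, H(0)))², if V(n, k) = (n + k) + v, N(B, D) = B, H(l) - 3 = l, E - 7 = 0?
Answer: 2304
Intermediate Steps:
E = 7 (E = 7 + 0 = 7)
v = 16 (v = 2 + 2*7 = 2 + 14 = 16)
H(l) = 3 + l
V(n, k) = 16 + k + n (V(n, k) = (n + k) + 16 = (k + n) + 16 = 16 + k + n)
16*(V(2, (2 + 5)*(-1)) + N(1, H(0)))² = 16*((16 + (2 + 5)*(-1) + 2) + 1)² = 16*((16 + 7*(-1) + 2) + 1)² = 16*((16 - 7 + 2) + 1)² = 16*(11 + 1)² = 16*12² = 16*144 = 2304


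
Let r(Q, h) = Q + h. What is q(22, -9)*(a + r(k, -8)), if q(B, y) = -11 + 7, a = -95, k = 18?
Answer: 340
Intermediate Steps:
q(B, y) = -4
q(22, -9)*(a + r(k, -8)) = -4*(-95 + (18 - 8)) = -4*(-95 + 10) = -4*(-85) = 340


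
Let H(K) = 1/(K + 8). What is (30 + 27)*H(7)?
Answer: 19/5 ≈ 3.8000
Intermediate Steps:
H(K) = 1/(8 + K)
(30 + 27)*H(7) = (30 + 27)/(8 + 7) = 57/15 = 57*(1/15) = 19/5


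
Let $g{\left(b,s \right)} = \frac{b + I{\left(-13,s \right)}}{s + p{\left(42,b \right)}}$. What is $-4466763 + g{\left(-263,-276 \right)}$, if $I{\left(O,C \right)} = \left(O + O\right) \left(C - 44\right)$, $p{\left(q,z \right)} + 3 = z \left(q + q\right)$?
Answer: $- \frac{99925963130}{22371} \approx -4.4668 \cdot 10^{6}$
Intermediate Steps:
$p{\left(q,z \right)} = -3 + 2 q z$ ($p{\left(q,z \right)} = -3 + z \left(q + q\right) = -3 + z 2 q = -3 + 2 q z$)
$I{\left(O,C \right)} = 2 O \left(-44 + C\right)$
$g{\left(b,s \right)} = \frac{1144 + b - 26 s}{-3 + s + 84 b}$ ($g{\left(b,s \right)} = \frac{b + 2 \left(-13\right) \left(-44 + s\right)}{s + \left(-3 + 2 \cdot 42 b\right)} = \frac{b - \left(-1144 + 26 s\right)}{s + \left(-3 + 84 b\right)} = \frac{1144 + b - 26 s}{-3 + s + 84 b}$)
$-4466763 + g{\left(-263,-276 \right)} = -4466763 + \frac{1144 - 263 - -7176}{-3 - 276 + 84 \left(-263\right)} = -4466763 + \frac{1144 - 263 + 7176}{-3 - 276 - 22092} = -4466763 + \frac{1}{-22371} \cdot 8057 = -4466763 - \frac{8057}{22371} = - \frac{99925963130}{22371}$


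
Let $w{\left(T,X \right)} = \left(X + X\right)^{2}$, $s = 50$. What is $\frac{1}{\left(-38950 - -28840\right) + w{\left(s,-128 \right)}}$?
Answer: $\frac{1}{55426} \approx 1.8042 \cdot 10^{-5}$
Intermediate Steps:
$w{\left(T,X \right)} = 4 X^{2}$ ($w{\left(T,X \right)} = \left(2 X\right)^{2} = 4 X^{2}$)
$\frac{1}{\left(-38950 - -28840\right) + w{\left(s,-128 \right)}} = \frac{1}{\left(-38950 - -28840\right) + 4 \left(-128\right)^{2}} = \frac{1}{\left(-38950 + 28840\right) + 4 \cdot 16384} = \frac{1}{-10110 + 65536} = \frac{1}{55426}$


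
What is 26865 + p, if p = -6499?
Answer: 20366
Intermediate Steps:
26865 + p = 26865 - 6499 = 20366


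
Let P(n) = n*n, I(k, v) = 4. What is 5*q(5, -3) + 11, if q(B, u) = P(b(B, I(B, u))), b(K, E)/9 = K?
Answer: 10136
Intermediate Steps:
b(K, E) = 9*K
P(n) = n²
q(B, u) = 81*B² (q(B, u) = (9*B)² = 81*B²)
5*q(5, -3) + 11 = 5*(81*5²) + 11 = 5*(81*25) + 11 = 5*2025 + 11 = 10125 + 11 = 10136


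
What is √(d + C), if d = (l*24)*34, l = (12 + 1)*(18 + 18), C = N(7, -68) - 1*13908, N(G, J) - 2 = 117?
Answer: √368099 ≈ 606.71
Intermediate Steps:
N(G, J) = 119 (N(G, J) = 2 + 117 = 119)
C = -13789 (C = 119 - 1*13908 = 119 - 13908 = -13789)
l = 468 (l = 13*36 = 468)
d = 381888 (d = (468*24)*34 = 11232*34 = 381888)
√(d + C) = √(381888 - 13789) = √368099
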